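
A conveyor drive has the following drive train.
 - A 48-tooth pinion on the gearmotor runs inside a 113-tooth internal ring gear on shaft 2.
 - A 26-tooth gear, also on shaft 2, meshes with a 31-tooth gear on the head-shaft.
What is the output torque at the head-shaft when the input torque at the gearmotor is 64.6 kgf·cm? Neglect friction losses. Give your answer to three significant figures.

181 kgf·cm

After the internal gear (113/48): 64.6 × 2.3542 = 152.08 kgf·cm
After the gear mesh (31/26): 152.08 × 1.1923 = 181.33 kgf·cm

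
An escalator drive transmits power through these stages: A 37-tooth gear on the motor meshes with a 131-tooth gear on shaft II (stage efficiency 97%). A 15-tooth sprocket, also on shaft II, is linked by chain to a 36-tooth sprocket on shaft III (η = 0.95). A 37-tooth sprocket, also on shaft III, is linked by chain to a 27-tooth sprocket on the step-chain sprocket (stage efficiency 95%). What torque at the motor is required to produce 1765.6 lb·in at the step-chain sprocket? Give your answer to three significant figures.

Overall ratio R = 3.5405 × 2.4 × 0.72973 = 6.2007; overall efficiency η = 0.97 × 0.95 × 0.95 = 0.8754.
Input torque = output torque / (R × η) = 1765.6 / (6.2007 × 0.8754) = 325.26 lb·in.

325 lb·in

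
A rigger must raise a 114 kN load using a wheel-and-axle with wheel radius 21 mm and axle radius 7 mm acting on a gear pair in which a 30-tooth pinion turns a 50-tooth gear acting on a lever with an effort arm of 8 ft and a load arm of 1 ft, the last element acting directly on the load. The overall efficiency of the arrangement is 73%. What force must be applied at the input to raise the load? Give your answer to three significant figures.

Wheel-and-axle MA = R/r = 21/7 = 3.
Gear pair MA = 50/30 = 1.6667.
Lever MA = effort arm / load arm = 8/1 = 8.
Combined ideal MA = 3 × 1.6667 × 8 = 40.
Actual MA = 40 × 0.73 = 29.2.
Effort = load / actual MA = 114 / 29.2 = 3.9041 kN.

3.90 kN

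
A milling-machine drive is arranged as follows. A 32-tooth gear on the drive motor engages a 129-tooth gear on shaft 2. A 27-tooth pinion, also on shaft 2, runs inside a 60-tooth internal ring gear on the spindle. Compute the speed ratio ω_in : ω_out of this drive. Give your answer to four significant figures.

Each stage contributes driven/driver: gear mesh 129/32 = 4.0312, internal gear 60/27 = 2.2222.
Overall: 4.0312 × 2.2222 = 8.9583.

8.958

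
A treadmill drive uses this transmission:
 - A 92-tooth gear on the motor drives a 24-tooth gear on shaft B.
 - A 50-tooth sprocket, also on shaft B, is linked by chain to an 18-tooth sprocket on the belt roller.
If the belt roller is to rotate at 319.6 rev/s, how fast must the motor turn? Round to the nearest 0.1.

Overall ratio R = 0.26087 × 0.36 = 0.093913.
Required input speed = output speed × R = 319.6 × 0.093913 = 30.015 rev/s.

30.0 rev/s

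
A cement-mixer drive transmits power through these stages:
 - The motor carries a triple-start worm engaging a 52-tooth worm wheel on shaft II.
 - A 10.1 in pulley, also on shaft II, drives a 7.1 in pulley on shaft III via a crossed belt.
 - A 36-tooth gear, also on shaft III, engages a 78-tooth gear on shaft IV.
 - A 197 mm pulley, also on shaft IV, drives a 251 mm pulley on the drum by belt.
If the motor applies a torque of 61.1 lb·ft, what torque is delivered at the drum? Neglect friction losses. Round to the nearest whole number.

2055 lb·ft

Worm: ratio = 52/3 = 17.333; torque at shaft II = 61.1 × 17.333 = 1059.1 lb·ft.
Belt: ratio = 7.1/10.1 = 0.70297; torque at shaft III = 1059.1 × 0.70297 = 744.49 lb·ft.
Gear mesh: ratio = 78/36 = 2.1667; torque at shaft IV = 744.49 × 2.1667 = 1613.1 lb·ft.
Belt: ratio = 251/197 = 1.2741; torque at the drum = 1613.1 × 1.2741 = 2055.2 lb·ft.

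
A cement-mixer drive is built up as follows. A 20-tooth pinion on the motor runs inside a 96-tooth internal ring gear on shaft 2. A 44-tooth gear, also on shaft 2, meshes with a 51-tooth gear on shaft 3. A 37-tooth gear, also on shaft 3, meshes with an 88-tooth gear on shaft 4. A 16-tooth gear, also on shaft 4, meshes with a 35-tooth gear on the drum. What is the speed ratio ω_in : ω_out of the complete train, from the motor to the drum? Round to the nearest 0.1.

Each stage contributes driven/driver: internal gear 96/20 = 4.8, gear mesh 51/44 = 1.1591, gear mesh 88/37 = 2.3784, gear mesh 35/16 = 2.1875.
Overall: 4.8 × 1.1591 × 2.3784 × 2.1875 = 28.946.

28.9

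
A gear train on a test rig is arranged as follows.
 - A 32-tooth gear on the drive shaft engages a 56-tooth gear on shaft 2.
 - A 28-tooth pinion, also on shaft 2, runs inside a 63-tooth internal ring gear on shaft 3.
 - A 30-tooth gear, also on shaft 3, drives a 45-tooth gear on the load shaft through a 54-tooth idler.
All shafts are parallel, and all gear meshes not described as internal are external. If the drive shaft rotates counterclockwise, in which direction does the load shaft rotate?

clockwise

the drive shaft → shaft 2: external mesh, 1 reversal → CW.
shaft 2 → shaft 3: internal mesh, same direction → CW.
shaft 3 → the load shaft: driver → idler → driven is 2 external meshes, 2 reversals → CW.
3 reversals in total — an odd number — so the load shaft turns opposite to the drive shaft.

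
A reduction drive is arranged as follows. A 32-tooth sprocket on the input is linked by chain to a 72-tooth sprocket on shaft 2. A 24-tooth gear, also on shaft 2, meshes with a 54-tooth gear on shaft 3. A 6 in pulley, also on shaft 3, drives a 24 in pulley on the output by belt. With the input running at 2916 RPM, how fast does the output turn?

chain 72/32 = 2.25 → 2916/2.25 = 1296 RPM
gear mesh 54/24 = 2.25 → 1296/2.25 = 576 RPM
belt 24/6 = 4 → 576/4 = 144 RPM

144 RPM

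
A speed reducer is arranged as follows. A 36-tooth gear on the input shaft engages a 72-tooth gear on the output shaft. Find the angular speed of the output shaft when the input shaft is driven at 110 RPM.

Gear mesh: ratio = 72/36 = 2, so the output shaft turns at 110 / 2 = 55 RPM.

55 RPM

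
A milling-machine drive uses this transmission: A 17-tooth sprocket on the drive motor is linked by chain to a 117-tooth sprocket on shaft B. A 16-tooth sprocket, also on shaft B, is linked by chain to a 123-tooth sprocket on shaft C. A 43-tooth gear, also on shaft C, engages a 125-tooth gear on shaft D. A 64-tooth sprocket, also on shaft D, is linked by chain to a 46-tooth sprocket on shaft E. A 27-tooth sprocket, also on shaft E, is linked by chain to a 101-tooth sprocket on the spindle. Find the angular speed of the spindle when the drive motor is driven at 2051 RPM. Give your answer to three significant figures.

4.96 RPM

chain 117/17 = 6.8824 → 2051/6.8824 = 298.01 RPM
chain 123/16 = 7.6875 → 298.01/7.6875 = 38.765 RPM
gear mesh 125/43 = 2.907 → 38.765/2.907 = 13.335 RPM
chain 46/64 = 0.71875 → 13.335/0.71875 = 18.553 RPM
chain 101/27 = 3.7407 → 18.553/3.7407 = 4.9598 RPM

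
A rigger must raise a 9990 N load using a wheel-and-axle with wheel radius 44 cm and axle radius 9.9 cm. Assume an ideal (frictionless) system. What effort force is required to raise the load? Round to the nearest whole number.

Wheel-and-axle MA = R/r = 44/9.9 = 4.4444.
Effort = load / MA = 9990 / 4.4444 = 2247.8 N.

2248 N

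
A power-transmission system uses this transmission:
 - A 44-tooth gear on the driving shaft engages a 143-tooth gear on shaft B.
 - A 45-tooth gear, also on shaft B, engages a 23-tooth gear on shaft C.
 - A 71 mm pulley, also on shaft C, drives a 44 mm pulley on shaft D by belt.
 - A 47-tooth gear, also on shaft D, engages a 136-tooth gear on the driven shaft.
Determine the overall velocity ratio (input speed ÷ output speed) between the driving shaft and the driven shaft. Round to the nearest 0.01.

Each stage contributes driven/driver: gear mesh 143/44 = 3.25, gear mesh 23/45 = 0.51111, belt 44/71 = 0.61972, gear mesh 136/47 = 2.8936.
Overall: 3.25 × 0.51111 × 0.61972 × 2.8936 = 2.9788.

2.98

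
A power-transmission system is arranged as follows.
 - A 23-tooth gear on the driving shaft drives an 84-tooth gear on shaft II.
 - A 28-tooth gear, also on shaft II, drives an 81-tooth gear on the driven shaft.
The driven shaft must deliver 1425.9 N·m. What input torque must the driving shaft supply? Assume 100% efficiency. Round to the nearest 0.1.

Overall ratio R = 3.6522 × 2.8929 = 10.565.
Input torque = output torque / R = 1425.9 / 10.565 = 134.96 N·m.

135.0 N·m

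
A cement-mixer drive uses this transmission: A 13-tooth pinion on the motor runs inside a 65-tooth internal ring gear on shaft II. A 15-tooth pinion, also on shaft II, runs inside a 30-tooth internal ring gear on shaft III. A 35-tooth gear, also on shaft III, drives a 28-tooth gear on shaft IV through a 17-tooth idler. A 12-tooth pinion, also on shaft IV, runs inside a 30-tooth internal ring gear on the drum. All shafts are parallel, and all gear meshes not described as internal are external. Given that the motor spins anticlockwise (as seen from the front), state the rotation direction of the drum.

the motor → shaft II: internal mesh, same direction → CCW.
shaft II → shaft III: internal mesh, same direction → CCW.
shaft III → shaft IV: driver → idler → driven is 2 external meshes, 2 reversals → CCW.
shaft IV → the drum: internal mesh, same direction → CCW.
2 reversals in total — an even number — so the drum turns the same way as the motor.

anticlockwise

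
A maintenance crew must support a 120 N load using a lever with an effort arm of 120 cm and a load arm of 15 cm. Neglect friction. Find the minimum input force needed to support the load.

15 N

Lever MA = effort arm / load arm = 120/15 = 8.
Effort = load / MA = 120 / 8 = 15 N.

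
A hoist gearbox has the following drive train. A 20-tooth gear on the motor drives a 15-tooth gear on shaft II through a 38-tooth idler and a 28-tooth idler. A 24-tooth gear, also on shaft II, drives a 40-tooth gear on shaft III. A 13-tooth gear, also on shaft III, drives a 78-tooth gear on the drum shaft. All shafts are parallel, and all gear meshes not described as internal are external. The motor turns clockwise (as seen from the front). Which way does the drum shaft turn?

the motor → shaft II: driver → idler → idler → driven is 3 external meshes, 3 reversals → CCW.
shaft II → shaft III: external mesh, 1 reversal → CW.
shaft III → the drum shaft: external mesh, 1 reversal → CCW.
5 reversals in total — an odd number — so the drum shaft turns opposite to the motor.

counterclockwise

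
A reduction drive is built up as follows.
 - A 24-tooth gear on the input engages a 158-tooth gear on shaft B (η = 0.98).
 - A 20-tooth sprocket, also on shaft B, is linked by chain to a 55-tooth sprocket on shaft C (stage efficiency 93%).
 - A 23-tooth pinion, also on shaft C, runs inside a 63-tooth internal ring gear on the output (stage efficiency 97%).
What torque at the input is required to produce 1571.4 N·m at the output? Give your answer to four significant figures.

35.84 N·m

Overall ratio R = 6.5833 × 2.75 × 2.7391 = 49.59; overall efficiency η = 0.98 × 0.93 × 0.97 = 0.8841.
Input torque = output torque / (R × η) = 1571.4 / (49.59 × 0.8841) = 35.844 N·m.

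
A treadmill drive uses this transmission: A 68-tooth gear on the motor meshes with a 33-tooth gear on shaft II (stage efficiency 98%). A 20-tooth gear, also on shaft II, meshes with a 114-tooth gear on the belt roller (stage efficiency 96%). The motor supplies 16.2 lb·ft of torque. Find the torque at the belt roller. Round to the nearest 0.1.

After the gear mesh (33/68): 16.2 × 0.48529 × 0.98 = 7.7045 lb·ft
After the gear mesh (114/20): 7.7045 × 5.7 × 0.96 = 42.159 lb·ft

42.2 lb·ft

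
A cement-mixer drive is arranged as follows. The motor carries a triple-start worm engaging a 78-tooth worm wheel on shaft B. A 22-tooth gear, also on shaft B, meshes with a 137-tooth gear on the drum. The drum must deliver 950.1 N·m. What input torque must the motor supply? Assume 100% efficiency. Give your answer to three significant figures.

5.87 N·m

Overall ratio R = 26 × 6.2273 = 161.91.
Input torque = output torque / R = 950.1 / 161.91 = 5.8681 N·m.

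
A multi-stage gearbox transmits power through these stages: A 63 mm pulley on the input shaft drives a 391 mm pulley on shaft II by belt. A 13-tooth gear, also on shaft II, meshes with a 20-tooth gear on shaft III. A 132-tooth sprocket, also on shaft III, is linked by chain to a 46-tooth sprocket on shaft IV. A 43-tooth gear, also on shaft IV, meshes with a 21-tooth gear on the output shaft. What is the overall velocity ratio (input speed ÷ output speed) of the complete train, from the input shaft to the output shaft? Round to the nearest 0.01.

1.63

Each stage contributes driven/driver: belt 391/63 = 6.2063, gear mesh 20/13 = 1.5385, chain 46/132 = 0.34848, gear mesh 21/43 = 0.48837.
Overall: 6.2063 × 1.5385 × 0.34848 × 0.48837 = 1.625.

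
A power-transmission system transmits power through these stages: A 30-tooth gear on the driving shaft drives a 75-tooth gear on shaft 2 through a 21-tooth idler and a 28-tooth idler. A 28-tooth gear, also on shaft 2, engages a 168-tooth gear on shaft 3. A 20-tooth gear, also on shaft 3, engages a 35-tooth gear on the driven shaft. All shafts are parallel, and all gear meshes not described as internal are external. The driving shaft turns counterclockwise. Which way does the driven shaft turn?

the driving shaft → shaft 2: driver → idler → idler → driven is 3 external meshes, 3 reversals → CW.
shaft 2 → shaft 3: external mesh, 1 reversal → CCW.
shaft 3 → the driven shaft: external mesh, 1 reversal → CW.
5 reversals in total — an odd number — so the driven shaft turns opposite to the driving shaft.

clockwise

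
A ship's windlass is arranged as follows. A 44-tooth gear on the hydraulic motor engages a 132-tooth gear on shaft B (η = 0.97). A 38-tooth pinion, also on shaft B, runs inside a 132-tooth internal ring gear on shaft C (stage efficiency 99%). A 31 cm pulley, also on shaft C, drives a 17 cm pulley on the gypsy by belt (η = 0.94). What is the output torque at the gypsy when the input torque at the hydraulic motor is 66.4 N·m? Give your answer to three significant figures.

Gear mesh: ratio = 132/44 = 3; torque at shaft B = 66.4 × 3 × 0.97 = 193.22 N·m.
Internal gear: ratio = 132/38 = 3.4737; torque at shaft C = 193.22 × 3.4737 × 0.99 = 664.49 N·m.
Belt: ratio = 17/31 = 0.54839; torque at the gypsy = 664.49 × 0.54839 × 0.94 = 342.53 N·m.

343 N·m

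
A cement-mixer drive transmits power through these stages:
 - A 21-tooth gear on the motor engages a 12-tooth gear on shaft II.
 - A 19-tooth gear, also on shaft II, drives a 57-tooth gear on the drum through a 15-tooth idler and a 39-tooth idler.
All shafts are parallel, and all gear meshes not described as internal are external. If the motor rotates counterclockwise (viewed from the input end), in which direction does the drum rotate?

counterclockwise

the motor → shaft II: external mesh, 1 reversal → CW.
shaft II → the drum: driver → idler → idler → driven is 3 external meshes, 3 reversals → CCW.
4 reversals in total — an even number — so the drum turns the same way as the motor.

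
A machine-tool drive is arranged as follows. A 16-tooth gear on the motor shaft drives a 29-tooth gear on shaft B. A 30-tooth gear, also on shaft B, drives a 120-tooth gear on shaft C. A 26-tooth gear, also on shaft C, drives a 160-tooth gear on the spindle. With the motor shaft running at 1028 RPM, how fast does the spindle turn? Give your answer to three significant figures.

23.0 RPM

the motor shaft → shaft B (gear mesh, 29/16): 1028 ÷ 1.8125 = 567.17 RPM
shaft B → shaft C (gear mesh, 120/30): 567.17 ÷ 4 = 141.79 RPM
shaft C → the spindle (gear mesh, 160/26): 141.79 ÷ 6.1538 = 23.041 RPM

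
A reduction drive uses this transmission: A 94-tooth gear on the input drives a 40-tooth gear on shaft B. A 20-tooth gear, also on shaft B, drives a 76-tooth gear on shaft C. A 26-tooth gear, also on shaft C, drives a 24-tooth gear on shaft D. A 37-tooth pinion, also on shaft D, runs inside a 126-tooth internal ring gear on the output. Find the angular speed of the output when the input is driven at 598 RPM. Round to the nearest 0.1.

the input → shaft B (gear mesh, 40/94): 598 ÷ 0.42553 = 1405.3 RPM
shaft B → shaft C (gear mesh, 76/20): 1405.3 ÷ 3.8 = 369.82 RPM
shaft C → shaft D (gear mesh, 24/26): 369.82 ÷ 0.92308 = 400.63 RPM
shaft D → the output (internal gear, 126/37): 400.63 ÷ 3.4054 = 117.65 RPM

117.6 RPM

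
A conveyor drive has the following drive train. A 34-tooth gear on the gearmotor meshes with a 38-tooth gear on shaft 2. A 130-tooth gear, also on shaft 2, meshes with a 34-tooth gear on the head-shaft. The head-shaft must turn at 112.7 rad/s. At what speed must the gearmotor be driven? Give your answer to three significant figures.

32.9 rad/s

Overall ratio R = 1.1176 × 0.26154 = 0.29231.
Required input speed = output speed × R = 112.7 × 0.29231 = 32.943 rad/s.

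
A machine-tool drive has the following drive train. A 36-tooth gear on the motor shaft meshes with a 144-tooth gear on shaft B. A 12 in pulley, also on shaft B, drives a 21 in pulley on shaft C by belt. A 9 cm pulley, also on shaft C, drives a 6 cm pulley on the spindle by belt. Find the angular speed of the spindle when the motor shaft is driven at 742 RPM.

Gear mesh: ratio = 144/36 = 4, so shaft B turns at 742 / 4 = 185.5 RPM.
Belt: ratio = 21/12 = 1.75, so shaft C turns at 185.5 / 1.75 = 106 RPM.
Belt: ratio = 6/9 = 0.66667, so the spindle turns at 106 / 0.66667 = 159 RPM.

159 RPM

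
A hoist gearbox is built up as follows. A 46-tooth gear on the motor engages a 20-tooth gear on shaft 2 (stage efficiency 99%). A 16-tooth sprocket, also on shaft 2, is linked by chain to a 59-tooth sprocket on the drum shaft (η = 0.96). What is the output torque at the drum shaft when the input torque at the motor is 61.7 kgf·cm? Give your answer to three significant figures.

94.0 kgf·cm

After the gear mesh (20/46): 61.7 × 0.43478 × 0.99 = 26.558 kgf·cm
After the chain (59/16): 26.558 × 3.6875 × 0.96 = 94.015 kgf·cm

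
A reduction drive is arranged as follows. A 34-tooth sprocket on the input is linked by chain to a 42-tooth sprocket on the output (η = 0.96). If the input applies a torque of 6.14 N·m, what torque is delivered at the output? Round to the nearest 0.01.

7.28 N·m

chain 42/34 = 1.2353 → τ = 6.14·1.2353·0.96 = 7.2813 N·m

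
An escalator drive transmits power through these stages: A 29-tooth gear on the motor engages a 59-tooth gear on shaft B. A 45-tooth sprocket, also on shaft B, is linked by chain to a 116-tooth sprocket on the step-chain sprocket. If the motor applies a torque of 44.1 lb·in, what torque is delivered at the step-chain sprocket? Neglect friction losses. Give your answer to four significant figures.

gear mesh 59/29 = 2.0345 → τ = 44.1·2.0345 = 89.721 lb·in
chain 116/45 = 2.5778 → τ = 89.721·2.5778 = 231.28 lb·in

231.3 lb·in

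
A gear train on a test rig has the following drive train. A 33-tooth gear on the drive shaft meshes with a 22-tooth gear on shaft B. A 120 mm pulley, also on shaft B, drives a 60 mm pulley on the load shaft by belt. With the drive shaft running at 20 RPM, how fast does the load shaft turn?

gear mesh 22/33 = 0.66667 → 20/0.66667 = 30 RPM
belt 60/120 = 0.5 → 30/0.5 = 60 RPM

60 RPM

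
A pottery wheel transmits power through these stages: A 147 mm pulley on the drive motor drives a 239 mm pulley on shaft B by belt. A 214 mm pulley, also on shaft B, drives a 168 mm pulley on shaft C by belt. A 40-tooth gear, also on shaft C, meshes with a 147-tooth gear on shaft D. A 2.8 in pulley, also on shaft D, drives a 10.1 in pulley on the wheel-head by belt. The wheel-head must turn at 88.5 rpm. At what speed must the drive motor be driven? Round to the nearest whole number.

Overall ratio R = 1.6259 × 0.78505 × 3.675 × 3.6071 = 16.92.
Required input speed = output speed × R = 88.5 × 16.92 = 1497.4 rpm.

1497 rpm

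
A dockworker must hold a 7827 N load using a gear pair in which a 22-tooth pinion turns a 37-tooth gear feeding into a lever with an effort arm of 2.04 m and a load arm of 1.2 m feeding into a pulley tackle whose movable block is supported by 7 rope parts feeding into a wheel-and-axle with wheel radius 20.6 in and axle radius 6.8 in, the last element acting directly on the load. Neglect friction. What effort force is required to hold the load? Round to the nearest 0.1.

129.1 N

Gear pair MA = 37/22 = 1.6818.
Lever MA = effort arm / load arm = 2.04/1.2 = 1.7.
Block-and-tackle MA = number of supporting rope parts = 7.
Wheel-and-axle MA = R/r = 20.6/6.8 = 3.0294.
Combined ideal MA = 1.6818 × 1.7 × 7 × 3.0294 = 60.63.
Effort = load / MA = 7827 / 60.63 = 129.1 N.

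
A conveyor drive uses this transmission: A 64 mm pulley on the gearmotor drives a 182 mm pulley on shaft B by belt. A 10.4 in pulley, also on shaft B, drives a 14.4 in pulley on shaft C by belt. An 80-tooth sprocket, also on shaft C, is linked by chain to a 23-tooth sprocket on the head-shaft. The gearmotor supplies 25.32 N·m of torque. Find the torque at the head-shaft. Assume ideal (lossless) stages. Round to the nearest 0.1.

28.7 N·m

Belt: ratio = 182/64 = 2.8438; torque at shaft B = 25.32 × 2.8438 = 72.004 N·m.
Belt: ratio = 14.4/10.4 = 1.3846; torque at shaft C = 72.004 × 1.3846 = 99.697 N·m.
Chain: ratio = 23/80 = 0.2875; torque at the head-shaft = 99.697 × 0.2875 = 28.663 N·m.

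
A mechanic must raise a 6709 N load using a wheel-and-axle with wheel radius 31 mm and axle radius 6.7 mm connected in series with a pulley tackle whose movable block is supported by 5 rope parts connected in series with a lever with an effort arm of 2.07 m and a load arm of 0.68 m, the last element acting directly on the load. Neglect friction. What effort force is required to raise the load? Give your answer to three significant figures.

Wheel-and-axle MA = R/r = 31/6.7 = 4.6269.
Block-and-tackle MA = number of supporting rope parts = 5.
Lever MA = effort arm / load arm = 2.07/0.68 = 3.0441.
Combined ideal MA = 4.6269 × 5 × 3.0441 = 70.424.
Effort = load / MA = 6709 / 70.424 = 95.266 N.

95.3 N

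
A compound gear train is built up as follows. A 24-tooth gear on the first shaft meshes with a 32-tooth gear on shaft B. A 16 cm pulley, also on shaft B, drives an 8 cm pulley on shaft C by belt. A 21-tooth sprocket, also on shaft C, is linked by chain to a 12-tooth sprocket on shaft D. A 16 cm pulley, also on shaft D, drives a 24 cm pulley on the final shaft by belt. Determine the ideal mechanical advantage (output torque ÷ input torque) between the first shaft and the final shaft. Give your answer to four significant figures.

0.5714

Each stage contributes driven/driver: gear mesh 32/24 = 1.3333, belt 8/16 = 0.5, chain 12/21 = 0.57143, belt 24/16 = 1.5.
Overall: 1.3333 × 0.5 × 0.57143 × 1.5 = 0.57143.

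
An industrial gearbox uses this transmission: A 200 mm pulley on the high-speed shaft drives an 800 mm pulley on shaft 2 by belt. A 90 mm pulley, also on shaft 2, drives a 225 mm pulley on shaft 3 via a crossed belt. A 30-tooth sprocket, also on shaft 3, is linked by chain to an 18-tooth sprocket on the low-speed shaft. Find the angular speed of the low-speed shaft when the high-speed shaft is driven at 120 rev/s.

20 rev/s

the high-speed shaft → shaft 2 (belt, 800/200): 120 ÷ 4 = 30 rev/s
shaft 2 → shaft 3 (belt, 225/90): 30 ÷ 2.5 = 12 rev/s
shaft 3 → the low-speed shaft (chain, 18/30): 12 ÷ 0.6 = 20 rev/s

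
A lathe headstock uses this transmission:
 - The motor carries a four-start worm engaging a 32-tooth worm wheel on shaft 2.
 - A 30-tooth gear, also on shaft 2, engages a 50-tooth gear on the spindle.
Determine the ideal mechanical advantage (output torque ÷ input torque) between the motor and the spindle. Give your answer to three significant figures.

13.3

Each stage contributes driven/driver: worm 32/4 = 8, gear mesh 50/30 = 1.6667.
Overall: 8 × 1.6667 = 13.333.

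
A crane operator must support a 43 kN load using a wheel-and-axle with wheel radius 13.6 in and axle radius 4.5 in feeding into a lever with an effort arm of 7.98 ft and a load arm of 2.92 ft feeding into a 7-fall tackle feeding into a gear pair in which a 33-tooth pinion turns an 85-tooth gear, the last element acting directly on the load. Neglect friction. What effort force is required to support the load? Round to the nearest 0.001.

Wheel-and-axle MA = R/r = 13.6/4.5 = 3.0222.
Lever MA = effort arm / load arm = 7.98/2.92 = 2.7329.
Block-and-tackle MA = number of supporting rope parts = 7.
Gear pair MA = 85/33 = 2.5758.
Combined ideal MA = 3.0222 × 2.7329 × 7 × 2.5758 = 148.92.
Effort = load / MA = 43 / 148.92 = 0.28875 kN.

0.289 kN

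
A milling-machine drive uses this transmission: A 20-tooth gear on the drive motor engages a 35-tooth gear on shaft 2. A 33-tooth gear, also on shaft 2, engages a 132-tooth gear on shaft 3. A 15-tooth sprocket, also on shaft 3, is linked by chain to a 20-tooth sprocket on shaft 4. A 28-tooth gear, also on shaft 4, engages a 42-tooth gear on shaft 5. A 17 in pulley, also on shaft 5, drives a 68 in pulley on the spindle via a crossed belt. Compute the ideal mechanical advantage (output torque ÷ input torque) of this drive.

56

Each stage contributes driven/driver: gear mesh 35/20 = 1.75, gear mesh 132/33 = 4, chain 20/15 = 1.3333, gear mesh 42/28 = 1.5, belt 68/17 = 4.
Overall: 1.75 × 4 × 1.3333 × 1.5 × 4 = 56.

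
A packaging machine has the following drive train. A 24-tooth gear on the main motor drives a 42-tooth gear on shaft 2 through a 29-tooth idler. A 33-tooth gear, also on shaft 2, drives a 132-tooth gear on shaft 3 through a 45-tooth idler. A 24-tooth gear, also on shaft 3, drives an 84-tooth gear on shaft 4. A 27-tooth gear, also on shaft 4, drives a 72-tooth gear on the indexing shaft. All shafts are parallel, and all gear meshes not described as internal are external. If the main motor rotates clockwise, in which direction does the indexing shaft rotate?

the main motor → shaft 2: driver → idler → driven is 2 external meshes, 2 reversals → CW.
shaft 2 → shaft 3: driver → idler → driven is 2 external meshes, 2 reversals → CW.
shaft 3 → shaft 4: external mesh, 1 reversal → CCW.
shaft 4 → the indexing shaft: external mesh, 1 reversal → CW.
6 reversals in total — an even number — so the indexing shaft turns the same way as the main motor.

clockwise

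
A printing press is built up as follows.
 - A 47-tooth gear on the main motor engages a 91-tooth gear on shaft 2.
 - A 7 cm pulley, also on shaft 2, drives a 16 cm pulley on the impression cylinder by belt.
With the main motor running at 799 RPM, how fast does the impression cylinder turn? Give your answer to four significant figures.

gear mesh 91/47 = 1.9362 → 799/1.9362 = 412.67 RPM
belt 16/7 = 2.2857 → 412.67/2.2857 = 180.54 RPM

180.5 RPM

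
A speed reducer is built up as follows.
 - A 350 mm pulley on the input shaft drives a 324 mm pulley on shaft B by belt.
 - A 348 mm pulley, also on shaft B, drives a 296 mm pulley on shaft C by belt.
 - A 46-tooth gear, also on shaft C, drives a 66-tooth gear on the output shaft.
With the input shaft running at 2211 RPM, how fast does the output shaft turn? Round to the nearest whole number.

1957 RPM

Belt: ratio = 324/350 = 0.92571, so shaft B turns at 2211 / 0.92571 = 2388.4 RPM.
Belt: ratio = 296/348 = 0.85057, so shaft C turns at 2388.4 / 0.85057 = 2808 RPM.
Gear mesh: ratio = 66/46 = 1.4348, so the output shaft turns at 2808 / 1.4348 = 1957.1 RPM.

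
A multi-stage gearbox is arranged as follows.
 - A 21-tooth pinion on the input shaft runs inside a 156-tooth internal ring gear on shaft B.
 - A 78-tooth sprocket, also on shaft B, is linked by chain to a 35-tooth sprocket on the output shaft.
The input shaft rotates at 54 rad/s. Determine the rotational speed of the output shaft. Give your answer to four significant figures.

internal gear 156/21 = 7.4286 → 54/7.4286 = 7.2692 rad/s
chain 35/78 = 0.44872 → 7.2692/0.44872 = 16.2 rad/s

16.20 rad/s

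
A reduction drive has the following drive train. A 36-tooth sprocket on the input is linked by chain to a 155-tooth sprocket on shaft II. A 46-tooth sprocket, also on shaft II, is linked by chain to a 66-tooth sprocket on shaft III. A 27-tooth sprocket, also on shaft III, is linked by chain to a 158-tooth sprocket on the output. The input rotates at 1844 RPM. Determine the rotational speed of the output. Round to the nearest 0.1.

51.0 RPM

the input → shaft II (chain, 155/36): 1844 ÷ 4.3056 = 428.28 RPM
shaft II → shaft III (chain, 66/46): 428.28 ÷ 1.4348 = 298.5 RPM
shaft III → the output (chain, 158/27): 298.5 ÷ 5.8519 = 51.01 RPM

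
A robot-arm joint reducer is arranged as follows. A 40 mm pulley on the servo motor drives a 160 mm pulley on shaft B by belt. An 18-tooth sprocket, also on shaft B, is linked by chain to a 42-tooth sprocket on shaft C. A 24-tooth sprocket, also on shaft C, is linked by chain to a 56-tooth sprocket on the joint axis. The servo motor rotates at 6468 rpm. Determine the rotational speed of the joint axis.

297 rpm

belt 160/40 = 4 → 6468/4 = 1617 rpm
chain 42/18 = 2.3333 → 1617/2.3333 = 693 rpm
chain 56/24 = 2.3333 → 693/2.3333 = 297 rpm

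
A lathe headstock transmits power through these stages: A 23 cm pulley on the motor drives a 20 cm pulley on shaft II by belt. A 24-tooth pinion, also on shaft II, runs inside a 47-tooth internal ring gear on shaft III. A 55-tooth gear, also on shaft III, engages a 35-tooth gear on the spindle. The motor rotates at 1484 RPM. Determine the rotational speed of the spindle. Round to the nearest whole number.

the motor → shaft II (belt, 20/23): 1484 ÷ 0.86957 = 1706.6 RPM
shaft II → shaft III (internal gear, 47/24): 1706.6 ÷ 1.9583 = 871.46 RPM
shaft III → the spindle (gear mesh, 35/55): 871.46 ÷ 0.63636 = 1369.4 RPM

1369 RPM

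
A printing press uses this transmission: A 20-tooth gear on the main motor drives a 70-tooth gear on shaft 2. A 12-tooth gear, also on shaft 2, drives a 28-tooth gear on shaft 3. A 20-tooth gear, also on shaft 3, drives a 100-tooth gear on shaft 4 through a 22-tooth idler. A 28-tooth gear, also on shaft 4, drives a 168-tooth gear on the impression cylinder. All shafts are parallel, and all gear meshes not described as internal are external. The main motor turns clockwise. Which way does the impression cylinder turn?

counterclockwise

the main motor → shaft 2: external mesh, 1 reversal → CCW.
shaft 2 → shaft 3: external mesh, 1 reversal → CW.
shaft 3 → shaft 4: driver → idler → driven is 2 external meshes, 2 reversals → CW.
shaft 4 → the impression cylinder: external mesh, 1 reversal → CCW.
5 reversals in total — an odd number — so the impression cylinder turns opposite to the main motor.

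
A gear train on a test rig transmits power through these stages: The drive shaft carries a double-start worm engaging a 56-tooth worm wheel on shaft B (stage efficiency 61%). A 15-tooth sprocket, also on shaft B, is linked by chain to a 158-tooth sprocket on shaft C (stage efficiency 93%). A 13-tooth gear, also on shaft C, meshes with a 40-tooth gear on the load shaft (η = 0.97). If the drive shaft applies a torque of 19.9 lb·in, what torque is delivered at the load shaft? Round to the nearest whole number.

After the worm (56/2): 19.9 × 28 × 0.61 = 339.89 lb·in
After the chain (158/15): 339.89 × 10.533 × 0.93 = 3329.6 lb·in
After the gear mesh (40/13): 3329.6 × 3.0769 × 0.97 = 9937.5 lb·in

9938 lb·in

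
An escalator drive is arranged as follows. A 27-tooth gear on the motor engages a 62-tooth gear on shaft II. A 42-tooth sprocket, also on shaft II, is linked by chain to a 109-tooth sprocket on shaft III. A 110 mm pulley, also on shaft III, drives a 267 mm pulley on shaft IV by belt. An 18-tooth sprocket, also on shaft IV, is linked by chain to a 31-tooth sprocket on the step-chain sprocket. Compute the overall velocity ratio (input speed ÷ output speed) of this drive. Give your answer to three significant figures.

24.9

Each stage contributes driven/driver: gear mesh 62/27 = 2.2963, chain 109/42 = 2.5952, belt 267/110 = 2.4273, chain 31/18 = 1.7222.
Overall: 2.2963 × 2.5952 × 2.4273 × 1.7222 = 24.912.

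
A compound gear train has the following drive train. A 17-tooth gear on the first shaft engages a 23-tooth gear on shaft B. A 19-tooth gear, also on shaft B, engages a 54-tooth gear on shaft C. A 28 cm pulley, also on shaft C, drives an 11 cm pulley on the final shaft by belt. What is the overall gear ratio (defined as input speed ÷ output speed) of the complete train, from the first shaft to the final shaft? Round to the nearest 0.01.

Each stage contributes driven/driver: gear mesh 23/17 = 1.3529, gear mesh 54/19 = 2.8421, belt 11/28 = 0.39286.
Overall: 1.3529 × 2.8421 × 0.39286 = 1.5106.

1.51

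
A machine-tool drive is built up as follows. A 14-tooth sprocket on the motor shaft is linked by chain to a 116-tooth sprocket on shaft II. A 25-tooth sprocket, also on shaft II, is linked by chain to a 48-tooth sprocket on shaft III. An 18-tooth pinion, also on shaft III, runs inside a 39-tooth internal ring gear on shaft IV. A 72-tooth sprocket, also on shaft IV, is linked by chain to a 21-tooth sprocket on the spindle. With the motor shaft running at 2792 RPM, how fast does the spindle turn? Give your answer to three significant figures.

278 RPM

the motor shaft → shaft II (chain, 116/14): 2792 ÷ 8.2857 = 336.97 RPM
shaft II → shaft III (chain, 48/25): 336.97 ÷ 1.92 = 175.5 RPM
shaft III → shaft IV (internal gear, 39/18): 175.5 ÷ 2.1667 = 81.001 RPM
shaft IV → the spindle (chain, 21/72): 81.001 ÷ 0.29167 = 277.72 RPM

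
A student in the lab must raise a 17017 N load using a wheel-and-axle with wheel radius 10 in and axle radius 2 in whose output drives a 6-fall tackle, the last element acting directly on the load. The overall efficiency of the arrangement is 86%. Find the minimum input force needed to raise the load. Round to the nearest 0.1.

Wheel-and-axle MA = R/r = 10/2 = 5.
Block-and-tackle MA = number of supporting rope parts = 6.
Combined ideal MA = 5 × 6 = 30.
Actual MA = 30 × 0.86 = 25.8.
Effort = load / actual MA = 17017 / 25.8 = 659.57 N.

659.6 N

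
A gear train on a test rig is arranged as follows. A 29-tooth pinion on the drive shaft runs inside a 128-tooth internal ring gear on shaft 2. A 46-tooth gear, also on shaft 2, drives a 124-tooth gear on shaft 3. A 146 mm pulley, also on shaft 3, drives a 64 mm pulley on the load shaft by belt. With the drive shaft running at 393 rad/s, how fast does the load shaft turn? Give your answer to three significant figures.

internal gear 128/29 = 4.4138 → 393/4.4138 = 89.039 rad/s
gear mesh 124/46 = 2.6957 → 89.039/2.6957 = 33.031 rad/s
belt 64/146 = 0.43836 → 33.031/0.43836 = 75.351 rad/s

75.4 rad/s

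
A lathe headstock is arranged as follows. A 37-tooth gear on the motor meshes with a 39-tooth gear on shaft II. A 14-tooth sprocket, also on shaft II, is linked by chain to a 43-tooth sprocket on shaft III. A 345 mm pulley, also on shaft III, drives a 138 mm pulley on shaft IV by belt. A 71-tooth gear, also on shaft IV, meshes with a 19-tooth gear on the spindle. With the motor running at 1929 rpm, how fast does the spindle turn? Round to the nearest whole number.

5566 rpm

the motor → shaft II (gear mesh, 39/37): 1929 ÷ 1.0541 = 1830.1 rpm
shaft II → shaft III (chain, 43/14): 1830.1 ÷ 3.0714 = 595.84 rpm
shaft III → shaft IV (belt, 138/345): 595.84 ÷ 0.4 = 1489.6 rpm
shaft IV → the spindle (gear mesh, 19/71): 1489.6 ÷ 0.26761 = 5566.4 rpm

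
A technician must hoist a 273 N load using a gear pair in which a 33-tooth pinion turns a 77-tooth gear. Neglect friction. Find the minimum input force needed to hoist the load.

Gear pair MA = 77/33 = 2.3333.
Effort = load / MA = 273 / 2.3333 = 117 N.

117 N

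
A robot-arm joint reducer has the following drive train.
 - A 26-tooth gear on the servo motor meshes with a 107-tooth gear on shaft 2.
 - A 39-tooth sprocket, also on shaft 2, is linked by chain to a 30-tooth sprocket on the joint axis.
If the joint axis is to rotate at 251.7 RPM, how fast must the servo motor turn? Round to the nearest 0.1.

796.8 RPM

Overall ratio R = 4.1154 × 0.76923 = 3.1657.
Required input speed = output speed × R = 251.7 × 3.1657 = 796.8 RPM.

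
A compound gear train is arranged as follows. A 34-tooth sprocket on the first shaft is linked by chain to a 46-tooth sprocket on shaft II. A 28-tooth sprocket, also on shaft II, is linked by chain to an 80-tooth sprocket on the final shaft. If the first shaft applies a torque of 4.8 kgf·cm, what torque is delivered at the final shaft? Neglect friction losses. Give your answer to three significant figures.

18.6 kgf·cm

Chain: ratio = 46/34 = 1.3529; torque at shaft II = 4.8 × 1.3529 = 6.4941 kgf·cm.
Chain: ratio = 80/28 = 2.8571; torque at the final shaft = 6.4941 × 2.8571 = 18.555 kgf·cm.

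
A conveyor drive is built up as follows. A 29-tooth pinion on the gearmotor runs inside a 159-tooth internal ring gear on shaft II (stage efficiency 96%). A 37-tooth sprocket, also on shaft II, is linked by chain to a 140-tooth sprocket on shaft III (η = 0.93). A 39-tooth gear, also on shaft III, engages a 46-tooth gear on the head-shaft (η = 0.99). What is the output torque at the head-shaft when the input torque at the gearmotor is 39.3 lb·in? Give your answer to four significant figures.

850.0 lb·in

After the internal gear (159/29): 39.3 × 5.4828 × 0.96 = 206.85 lb·in
After the chain (140/37): 206.85 × 3.7838 × 0.93 = 727.9 lb·in
After the gear mesh (46/39): 727.9 × 1.1795 × 0.99 = 849.96 lb·in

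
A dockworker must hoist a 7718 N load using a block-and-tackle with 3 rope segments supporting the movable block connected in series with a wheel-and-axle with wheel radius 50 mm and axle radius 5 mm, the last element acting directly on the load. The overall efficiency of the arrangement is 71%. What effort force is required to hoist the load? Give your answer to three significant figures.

362 N

Block-and-tackle MA = number of supporting rope parts = 3.
Wheel-and-axle MA = R/r = 50/5 = 10.
Combined ideal MA = 3 × 10 = 30.
Actual MA = 30 × 0.71 = 21.3.
Effort = load / actual MA = 7718 / 21.3 = 362.35 N.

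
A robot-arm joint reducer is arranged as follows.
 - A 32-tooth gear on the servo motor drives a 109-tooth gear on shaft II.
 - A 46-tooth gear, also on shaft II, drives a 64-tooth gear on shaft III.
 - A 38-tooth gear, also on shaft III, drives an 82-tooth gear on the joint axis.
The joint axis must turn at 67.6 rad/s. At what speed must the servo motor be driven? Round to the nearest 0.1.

Overall ratio R = 3.4062 × 1.3913 × 2.1579 = 10.227.
Required input speed = output speed × R = 67.6 × 10.227 = 691.31 rad/s.

691.3 rad/s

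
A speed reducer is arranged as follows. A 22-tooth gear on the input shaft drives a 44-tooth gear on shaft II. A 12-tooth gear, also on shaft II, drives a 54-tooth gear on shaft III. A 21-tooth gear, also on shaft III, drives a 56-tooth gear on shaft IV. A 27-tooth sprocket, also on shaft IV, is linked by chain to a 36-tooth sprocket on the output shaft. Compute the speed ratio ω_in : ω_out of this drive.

32

Each stage contributes driven/driver: gear mesh 44/22 = 2, gear mesh 54/12 = 4.5, gear mesh 56/21 = 2.6667, chain 36/27 = 1.3333.
Overall: 2 × 4.5 × 2.6667 × 1.3333 = 32.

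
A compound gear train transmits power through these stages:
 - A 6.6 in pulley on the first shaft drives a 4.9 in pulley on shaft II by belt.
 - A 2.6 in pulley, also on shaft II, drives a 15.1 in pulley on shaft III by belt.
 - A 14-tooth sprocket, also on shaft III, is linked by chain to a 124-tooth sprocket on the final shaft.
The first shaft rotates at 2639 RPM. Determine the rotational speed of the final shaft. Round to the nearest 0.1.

Belt: ratio = 4.9/6.6 = 0.74242, so shaft II turns at 2639 / 0.74242 = 3554.6 RPM.
Belt: ratio = 15.1/2.6 = 5.8077, so shaft III turns at 3554.6 / 5.8077 = 612.05 RPM.
Chain: ratio = 124/14 = 8.8571, so the final shaft turns at 612.05 / 8.8571 = 69.102 RPM.

69.1 RPM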